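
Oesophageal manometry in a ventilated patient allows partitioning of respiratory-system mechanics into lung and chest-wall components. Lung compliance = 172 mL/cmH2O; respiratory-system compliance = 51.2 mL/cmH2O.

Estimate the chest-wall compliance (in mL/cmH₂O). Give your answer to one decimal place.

72.9

1/Ccw = 1/Crs − 1/CL.
1/Ccw = 1/51.2 − 1/172 = 0.01372.
Ccw = 72.886 mL/cmH2O.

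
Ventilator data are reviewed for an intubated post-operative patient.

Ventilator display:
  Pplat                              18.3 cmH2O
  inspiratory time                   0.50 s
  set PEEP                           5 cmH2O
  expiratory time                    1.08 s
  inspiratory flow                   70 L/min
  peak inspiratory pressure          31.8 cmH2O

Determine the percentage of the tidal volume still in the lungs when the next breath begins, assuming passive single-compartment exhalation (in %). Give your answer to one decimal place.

Flow: 70 L/min ÷ 60 = 1.1667 L/s.
Vt = flow × Ti = 1.1667 L/s × 0.50 s × 1000 mL/L = 583.35 mL.
R = (PIP − Pplat)/V̇ = (31.8 − 18.3) / 1.1667 = 13.5/1.1667 = 11.571 cmH2O·s/L.
C = Vt/(Pplat − PEEP) = 583.35 / (18.3 − 5) = 583.35/13.3 = 43.861 mL/cmH2O.
τ = R × C = 11.571 × 0.04386 L/cmH2O = 0.5075 s.
Fraction remaining at end-expiration = e^(−Te/τ) = e^(−1.08/0.5075) = 0.1191 → 11.91%.

11.9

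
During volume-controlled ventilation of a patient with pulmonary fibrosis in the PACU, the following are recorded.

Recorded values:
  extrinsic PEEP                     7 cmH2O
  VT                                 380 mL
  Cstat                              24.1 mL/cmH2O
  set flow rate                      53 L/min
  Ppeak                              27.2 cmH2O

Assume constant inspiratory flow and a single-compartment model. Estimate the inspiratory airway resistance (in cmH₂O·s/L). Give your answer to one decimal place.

5.0

Flow: 53 L/min ÷ 60 = 0.8833 L/s.
Equation of motion (constant flow): PIP = Vt/C + R·V̇ + PEEP.
R·V̇ = PIP − Vt/C − PEEP = 27.2 − 380/24.1 − 7 = 27.2 − 15.768 − 7 = 4.432 cmH2O.
R = 4.432 / 0.8833 = 5.018 cmH2O·s/L.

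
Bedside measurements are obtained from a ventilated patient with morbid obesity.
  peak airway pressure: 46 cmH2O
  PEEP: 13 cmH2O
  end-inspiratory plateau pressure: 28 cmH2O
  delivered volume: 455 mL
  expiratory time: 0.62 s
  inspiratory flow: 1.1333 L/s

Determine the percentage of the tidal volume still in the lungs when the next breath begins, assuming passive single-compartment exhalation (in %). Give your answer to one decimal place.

27.6

R = (PIP − Pplat)/V̇ = (46 − 28) / 1.1333 = 18.0/1.1333 = 15.883 cmH2O·s/L.
C = Vt/(Pplat − PEEP) = 455.0 / (28 − 13) = 455.0/15.0 = 30.333 mL/cmH2O.
τ = R × C = 15.883 × 0.03033 L/cmH2O = 0.4817 s.
Fraction remaining at end-expiration = e^(−Te/τ) = e^(−0.62/0.4817) = 0.2761 → 27.61%.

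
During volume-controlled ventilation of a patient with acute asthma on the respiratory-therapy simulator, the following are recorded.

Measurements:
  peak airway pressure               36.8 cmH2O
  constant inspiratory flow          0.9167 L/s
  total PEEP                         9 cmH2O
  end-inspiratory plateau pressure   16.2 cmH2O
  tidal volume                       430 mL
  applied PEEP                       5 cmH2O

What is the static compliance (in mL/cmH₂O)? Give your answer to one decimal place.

End-expiratory occlusion gives total PEEP = 9 cmH2O (intrinsic PEEP = 9 − 5 = 4). Use total PEEP for the elastic gradient.
Cstat = Vt / (Pplat − PEEPtotal) = 430 / (16.2 − 9) = 430 / 7.2 = 59.722 mL/cmH2O.

59.7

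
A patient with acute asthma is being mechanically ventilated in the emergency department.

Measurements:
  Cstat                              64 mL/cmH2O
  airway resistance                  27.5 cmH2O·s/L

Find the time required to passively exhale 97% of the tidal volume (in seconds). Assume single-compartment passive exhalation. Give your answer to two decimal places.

6.17

τ = R × C = 27.5 × 64 mL/cmH2O = 27.5 × 0.064 L/cmH2O = 1.76 s.
Exhaled fraction f = 1 − e^(−t/τ) → t = −τ·ln(1 − f) = −1.76·ln(0.03) = 6.172 s.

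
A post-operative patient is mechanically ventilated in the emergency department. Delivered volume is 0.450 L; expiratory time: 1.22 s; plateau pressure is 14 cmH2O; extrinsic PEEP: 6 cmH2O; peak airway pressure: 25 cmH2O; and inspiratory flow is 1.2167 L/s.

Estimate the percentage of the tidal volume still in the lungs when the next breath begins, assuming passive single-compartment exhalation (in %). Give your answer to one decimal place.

9.1

R = (PIP − Pplat)/V̇ = (25 − 14) / 1.2167 = 11.0/1.2167 = 9.041 cmH2O·s/L.
C = Vt/(Pplat − PEEP) = 450.0 / (14 − 6) = 450.0/8.0 = 56.25 mL/cmH2O.
τ = R × C = 9.041 × 0.05625 L/cmH2O = 0.5086 s.
Fraction remaining at end-expiration = e^(−Te/τ) = e^(−1.22/0.5086) = 0.09083 → 9.083%.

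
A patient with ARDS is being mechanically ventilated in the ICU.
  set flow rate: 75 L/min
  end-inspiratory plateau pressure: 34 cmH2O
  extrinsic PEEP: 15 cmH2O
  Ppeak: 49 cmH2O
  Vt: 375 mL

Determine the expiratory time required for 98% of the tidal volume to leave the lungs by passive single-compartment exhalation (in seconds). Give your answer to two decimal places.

0.93

Flow: 75 L/min ÷ 60 = 1.25 L/s.
R = (PIP − Pplat)/V̇ = (49 − 34) / 1.25 = 15.0/1.25 = 12.0 cmH2O·s/L.
C = Vt/(Pplat − PEEP) = 375.0 / (34 − 15) = 375.0/19.0 = 19.737 mL/cmH2O.
τ = R × C = 12.0 × 0.01974 L/cmH2O = 0.2369 s.
t = −τ·ln(1 − 0.98) = −0.2369·ln(0.02) = 0.9268 s.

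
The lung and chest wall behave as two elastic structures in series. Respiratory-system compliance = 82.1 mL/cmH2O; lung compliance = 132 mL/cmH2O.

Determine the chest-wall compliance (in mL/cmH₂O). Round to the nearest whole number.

217

1/Ccw = 1/Crs − 1/CL.
1/Ccw = 1/82.1 − 1/132 = 0.004605.
Ccw = 217.16 mL/cmH2O.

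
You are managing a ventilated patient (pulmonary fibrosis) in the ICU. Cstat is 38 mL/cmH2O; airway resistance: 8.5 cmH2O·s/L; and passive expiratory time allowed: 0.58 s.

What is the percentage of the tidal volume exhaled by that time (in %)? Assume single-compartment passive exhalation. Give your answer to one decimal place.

τ = R × C = 8.5 × 38 mL/cmH2O = 8.5 × 0.038 L/cmH2O = 0.323 s.
Passive exhalation: V(t)/V₀ = e^(−t/τ) = e^(−0.58/0.323) = 0.166.
Fraction exhaled = 1 − 0.166 = 0.834 → 83.4%.

83.4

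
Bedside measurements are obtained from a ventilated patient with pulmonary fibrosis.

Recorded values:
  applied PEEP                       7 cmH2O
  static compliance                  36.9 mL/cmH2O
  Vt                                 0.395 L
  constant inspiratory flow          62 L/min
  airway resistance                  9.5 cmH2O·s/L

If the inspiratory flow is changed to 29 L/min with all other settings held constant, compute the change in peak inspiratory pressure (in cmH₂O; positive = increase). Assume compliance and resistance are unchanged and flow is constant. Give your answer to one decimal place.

Flow: 62 L/min ÷ 60 = 1.0333 L/s.
New flow: 29 L/min ÷ 60 = 0.4833 L/s.
PIP = Vt/C + R·V̇ + PEEP (constant-flow equation of motion).
Only the resistive term changes: ΔPIP = R × ΔV̇ = 9.5 × (0.4833 − 1.0333) = 9.5 × -0.55 = -5.225 cmH2O.

-5.2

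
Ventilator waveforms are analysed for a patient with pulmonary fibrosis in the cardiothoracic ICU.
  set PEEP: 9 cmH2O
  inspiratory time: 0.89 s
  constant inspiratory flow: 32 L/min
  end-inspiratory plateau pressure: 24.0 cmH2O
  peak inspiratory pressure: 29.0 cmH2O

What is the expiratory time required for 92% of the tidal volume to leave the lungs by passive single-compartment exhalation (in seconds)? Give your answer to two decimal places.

Flow: 32 L/min ÷ 60 = 0.5333 L/s.
Vt = flow × Ti = 0.5333 L/s × 0.89 s × 1000 mL/L = 474.64 mL.
R = (PIP − Pplat)/V̇ = (29.0 − 24.0) / 0.5333 = 5.0/0.5333 = 9.376 cmH2O·s/L.
C = Vt/(Pplat − PEEP) = 474.64 / (24.0 − 9) = 474.64/15.0 = 31.643 mL/cmH2O.
τ = R × C = 9.376 × 0.03164 L/cmH2O = 0.2967 s.
t = −τ·ln(1 − 0.92) = −0.2967·ln(0.08) = 0.7494 s.

0.75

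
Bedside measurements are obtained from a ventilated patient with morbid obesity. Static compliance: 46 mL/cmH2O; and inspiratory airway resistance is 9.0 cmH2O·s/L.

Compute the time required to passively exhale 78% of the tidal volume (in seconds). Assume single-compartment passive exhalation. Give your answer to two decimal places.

0.63

τ = R × C = 9.0 × 46 mL/cmH2O = 9.0 × 0.046 L/cmH2O = 0.414 s.
Exhaled fraction f = 1 − e^(−t/τ) → t = −τ·ln(1 − f) = −0.414·ln(0.22) = 0.6268 s.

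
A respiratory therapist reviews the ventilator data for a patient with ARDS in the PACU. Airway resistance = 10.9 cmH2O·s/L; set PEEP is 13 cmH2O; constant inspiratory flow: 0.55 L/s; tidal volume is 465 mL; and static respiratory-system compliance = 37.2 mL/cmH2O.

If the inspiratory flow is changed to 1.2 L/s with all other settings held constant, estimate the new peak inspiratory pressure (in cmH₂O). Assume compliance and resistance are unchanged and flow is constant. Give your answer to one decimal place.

PIP = Vt/C + R·V̇ + PEEP (constant-flow equation of motion).
Only the resistive term changes: ΔPIP = R × ΔV̇ = 10.9 × (1.2 − 0.55) = 10.9 × 0.65 = 7.085 cmH2O.
Original PIP = 465/37.2 + 10.9×0.55 + 13 = 31.495 cmH2O; new PIP = 31.495 + (7.085) = 38.58 cmH2O.

38.6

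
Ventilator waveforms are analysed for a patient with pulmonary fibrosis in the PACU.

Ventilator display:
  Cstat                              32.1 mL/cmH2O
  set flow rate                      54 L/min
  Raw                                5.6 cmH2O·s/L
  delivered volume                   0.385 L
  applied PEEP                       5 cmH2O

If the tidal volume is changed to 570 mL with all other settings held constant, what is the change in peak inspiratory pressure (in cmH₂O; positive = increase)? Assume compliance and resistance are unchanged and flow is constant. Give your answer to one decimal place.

PIP = Vt/C + R·V̇ + PEEP (constant-flow equation of motion).
Only the elastic term changes: ΔPIP = ΔVt / C = (570 − 385) / 32.1 = 5.763 cmH2O.

5.8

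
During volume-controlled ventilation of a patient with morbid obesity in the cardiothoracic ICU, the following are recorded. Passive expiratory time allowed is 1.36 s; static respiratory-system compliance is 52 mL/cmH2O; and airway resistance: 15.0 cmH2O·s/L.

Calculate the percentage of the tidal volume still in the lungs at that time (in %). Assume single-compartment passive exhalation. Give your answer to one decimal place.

17.5

τ = R × C = 15.0 × 52 mL/cmH2O = 15.0 × 0.052 L/cmH2O = 0.78 s.
Passive exhalation: V(t)/V₀ = e^(−t/τ) = e^(−1.36/0.78) = 0.1749.
Fraction remaining = 0.1749 → 17.49%.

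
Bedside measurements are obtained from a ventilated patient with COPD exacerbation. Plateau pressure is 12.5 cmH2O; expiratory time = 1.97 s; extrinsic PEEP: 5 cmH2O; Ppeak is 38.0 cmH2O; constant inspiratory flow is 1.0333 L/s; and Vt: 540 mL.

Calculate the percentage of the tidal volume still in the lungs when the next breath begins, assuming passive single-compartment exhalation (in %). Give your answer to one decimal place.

R = (PIP − Pplat)/V̇ = (38.0 − 12.5) / 1.0333 = 25.5/1.0333 = 24.678 cmH2O·s/L.
C = Vt/(Pplat − PEEP) = 540.0 / (12.5 − 5) = 540.0/7.5 = 72.0 mL/cmH2O.
τ = R × C = 24.678 × 0.072 L/cmH2O = 1.777 s.
Fraction remaining at end-expiration = e^(−Te/τ) = e^(−1.97/1.777) = 0.33 → 33.0%.

33.0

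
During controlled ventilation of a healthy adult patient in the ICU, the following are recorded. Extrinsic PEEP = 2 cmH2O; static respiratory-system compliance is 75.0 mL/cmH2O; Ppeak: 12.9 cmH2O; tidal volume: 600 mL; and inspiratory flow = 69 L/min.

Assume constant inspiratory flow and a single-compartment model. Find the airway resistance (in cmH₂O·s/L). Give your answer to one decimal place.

Flow: 69 L/min ÷ 60 = 1.15 L/s.
Equation of motion (constant flow): PIP = Vt/C + R·V̇ + PEEP.
R·V̇ = PIP − Vt/C − PEEP = 12.9 − 600/75.0 − 2 = 12.9 − 8.0 − 2 = 2.9 cmH2O.
R = 2.9 / 1.15 = 2.522 cmH2O·s/L.

2.5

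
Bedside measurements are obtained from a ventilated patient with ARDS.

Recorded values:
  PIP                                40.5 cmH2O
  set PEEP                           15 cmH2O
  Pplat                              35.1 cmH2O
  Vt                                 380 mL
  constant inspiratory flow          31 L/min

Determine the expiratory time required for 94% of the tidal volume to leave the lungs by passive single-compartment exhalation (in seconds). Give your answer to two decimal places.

Flow: 31 L/min ÷ 60 = 0.5167 L/s.
R = (PIP − Pplat)/V̇ = (40.5 − 35.1) / 0.5167 = 5.4/0.5167 = 10.451 cmH2O·s/L.
C = Vt/(Pplat − PEEP) = 380.0 / (35.1 − 15) = 380.0/20.1 = 18.905 mL/cmH2O.
τ = R × C = 10.451 × 0.01891 L/cmH2O = 0.1976 s.
t = −τ·ln(1 − 0.94) = −0.1976·ln(0.06) = 0.5559 s.

0.56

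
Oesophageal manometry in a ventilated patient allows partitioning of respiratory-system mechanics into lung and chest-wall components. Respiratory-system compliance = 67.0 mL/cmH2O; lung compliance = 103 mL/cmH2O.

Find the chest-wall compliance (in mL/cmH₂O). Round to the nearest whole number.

192

1/Ccw = 1/Crs − 1/CL.
1/Ccw = 1/67.0 − 1/103 = 0.005217.
Ccw = 191.68 mL/cmH2O.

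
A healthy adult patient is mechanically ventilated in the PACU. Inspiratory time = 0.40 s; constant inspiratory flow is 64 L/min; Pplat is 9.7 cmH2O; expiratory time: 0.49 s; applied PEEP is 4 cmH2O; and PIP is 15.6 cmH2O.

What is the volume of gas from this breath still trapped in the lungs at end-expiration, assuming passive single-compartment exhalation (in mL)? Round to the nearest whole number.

Flow: 64 L/min ÷ 60 = 1.0667 L/s.
Vt = flow × Ti = 1.0667 L/s × 0.40 s × 1000 mL/L = 426.68 mL.
R = (PIP − Pplat)/V̇ = (15.6 − 9.7) / 1.0667 = 5.9/1.0667 = 5.531 cmH2O·s/L.
C = Vt/(Pplat − PEEP) = 426.68 / (9.7 − 4) = 426.68/5.7 = 74.856 mL/cmH2O.
τ = R × C = 5.531 × 0.07486 L/cmH2O = 0.4141 s.
Fraction remaining = e^(−Te/τ) = e^(−0.49/0.4141) = 0.3063.
Trapped volume = 426.68 × 0.3063 = 130.69 mL.

131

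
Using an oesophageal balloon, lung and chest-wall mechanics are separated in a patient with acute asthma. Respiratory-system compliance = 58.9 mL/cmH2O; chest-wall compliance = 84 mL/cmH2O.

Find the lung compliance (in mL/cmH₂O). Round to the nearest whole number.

197

1/CL = 1/Crs − 1/Ccw.
1/CL = 1/58.9 − 1/84 = 0.005073.
CL = 197.12 mL/cmH2O.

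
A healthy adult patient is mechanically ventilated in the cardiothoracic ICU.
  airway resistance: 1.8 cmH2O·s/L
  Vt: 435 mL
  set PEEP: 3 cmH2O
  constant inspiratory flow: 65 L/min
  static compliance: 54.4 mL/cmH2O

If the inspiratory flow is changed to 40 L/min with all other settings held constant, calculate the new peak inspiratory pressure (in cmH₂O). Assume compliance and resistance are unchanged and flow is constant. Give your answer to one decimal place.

Flow: 65 L/min ÷ 60 = 1.0833 L/s.
New flow: 40 L/min ÷ 60 = 0.6667 L/s.
PIP = Vt/C + R·V̇ + PEEP (constant-flow equation of motion).
Only the resistive term changes: ΔPIP = R × ΔV̇ = 1.8 × (0.6667 − 1.0833) = 1.8 × -0.4166 = -0.7499 cmH2O.
Original PIP = 435/54.4 + 1.8×1.0833 + 3 = 12.946 cmH2O; new PIP = 12.946 + (-0.7499) = 12.196 cmH2O.

12.2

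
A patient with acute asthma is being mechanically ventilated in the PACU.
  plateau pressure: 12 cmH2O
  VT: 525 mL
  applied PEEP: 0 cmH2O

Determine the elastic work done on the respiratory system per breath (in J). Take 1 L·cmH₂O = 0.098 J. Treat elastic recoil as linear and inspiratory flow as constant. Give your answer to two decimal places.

Elastic work ≈ ½ × (Pplat − PEEP) × Vt = 0.5 × (12 − 0) × 0.525 L = 0.5 × 12.0 × 0.525 = 3.15 L·cmH2O.
× 0.098 J/(L·cmH2O) → 0.3087 J.

0.31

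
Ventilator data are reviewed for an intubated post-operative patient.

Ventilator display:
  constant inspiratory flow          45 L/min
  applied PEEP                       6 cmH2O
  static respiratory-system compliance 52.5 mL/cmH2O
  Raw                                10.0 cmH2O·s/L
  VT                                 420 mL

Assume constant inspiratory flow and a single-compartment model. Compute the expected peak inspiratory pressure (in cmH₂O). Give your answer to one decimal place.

Flow: 45 L/min ÷ 60 = 0.75 L/s.
Equation of motion (constant flow): PIP = Vt/C + R·V̇ + PEEP.
PIP = 420/52.5 + 10.0×0.75 + 6 = 8.0 + 7.5 + 6 = 21.5 cmH2O.

21.5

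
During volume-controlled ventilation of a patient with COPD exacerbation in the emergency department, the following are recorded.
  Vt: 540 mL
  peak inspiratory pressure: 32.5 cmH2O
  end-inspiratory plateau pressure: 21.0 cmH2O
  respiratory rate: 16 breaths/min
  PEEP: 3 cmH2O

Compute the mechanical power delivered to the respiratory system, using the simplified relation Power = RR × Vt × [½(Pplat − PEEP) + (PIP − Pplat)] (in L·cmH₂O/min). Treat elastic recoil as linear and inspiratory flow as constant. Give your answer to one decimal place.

177.1

Per-breath work = Vt × [½(Pplat−PEEP) + (PIP−Pplat)] = 0.540 × [0.5×18.0 + 11.5] = 0.540 × 20.5 = 11.07 L·cmH2O.
Power = 16 × 11.07 = 177.12 L·cmH2O/min.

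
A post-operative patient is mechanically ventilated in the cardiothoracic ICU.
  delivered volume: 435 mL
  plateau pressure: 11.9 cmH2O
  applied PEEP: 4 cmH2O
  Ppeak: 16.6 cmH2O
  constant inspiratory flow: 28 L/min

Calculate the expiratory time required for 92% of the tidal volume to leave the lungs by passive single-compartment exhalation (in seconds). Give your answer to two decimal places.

1.40

Flow: 28 L/min ÷ 60 = 0.4667 L/s.
R = (PIP − Pplat)/V̇ = (16.6 − 11.9) / 0.4667 = 4.7/0.4667 = 10.071 cmH2O·s/L.
C = Vt/(Pplat − PEEP) = 435.0 / (11.9 − 4) = 435.0/7.9 = 55.063 mL/cmH2O.
τ = R × C = 10.071 × 0.05506 L/cmH2O = 0.5545 s.
t = −τ·ln(1 − 0.92) = −0.5545·ln(0.08) = 1.401 s.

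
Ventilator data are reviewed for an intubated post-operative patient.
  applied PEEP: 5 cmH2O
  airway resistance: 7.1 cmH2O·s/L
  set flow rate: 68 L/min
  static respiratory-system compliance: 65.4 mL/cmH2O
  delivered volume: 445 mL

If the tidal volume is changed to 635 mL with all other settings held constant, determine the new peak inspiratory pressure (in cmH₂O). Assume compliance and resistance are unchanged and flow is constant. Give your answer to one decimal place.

Flow: 68 L/min ÷ 60 = 1.1333 L/s.
PIP = Vt/C + R·V̇ + PEEP (constant-flow equation of motion).
Only the elastic term changes: ΔPIP = ΔVt / C = (635 − 445) / 65.4 = 2.905 cmH2O.
Original PIP = 445/65.4 + 7.1×1.1333 + 5 = 19.851 cmH2O; new PIP = 19.851 + (2.905) = 22.756 cmH2O.

22.8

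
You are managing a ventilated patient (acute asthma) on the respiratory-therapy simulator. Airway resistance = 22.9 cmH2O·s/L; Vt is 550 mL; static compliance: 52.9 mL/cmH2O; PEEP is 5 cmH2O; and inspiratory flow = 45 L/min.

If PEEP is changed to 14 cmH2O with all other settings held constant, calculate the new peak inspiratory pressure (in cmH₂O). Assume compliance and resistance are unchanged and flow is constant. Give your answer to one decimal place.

Flow: 45 L/min ÷ 60 = 0.75 L/s.
PIP = Vt/C + R·V̇ + PEEP (constant-flow equation of motion).
Only the baseline term changes: ΔPIP = ΔPEEP = 14 − 5 = 9.0 cmH2O.
Original PIP = 550/52.9 + 22.9×0.75 + 5 = 32.572 cmH2O; new PIP = 32.572 + (9.0) = 41.572 cmH2O.

41.6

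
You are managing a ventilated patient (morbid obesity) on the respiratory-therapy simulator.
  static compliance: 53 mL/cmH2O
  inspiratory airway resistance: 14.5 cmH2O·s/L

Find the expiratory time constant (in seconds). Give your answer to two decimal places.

τ = R × C = 14.5 × 53 mL/cmH2O = 14.5 × 0.053 L/cmH2O = 0.7685 s.

0.77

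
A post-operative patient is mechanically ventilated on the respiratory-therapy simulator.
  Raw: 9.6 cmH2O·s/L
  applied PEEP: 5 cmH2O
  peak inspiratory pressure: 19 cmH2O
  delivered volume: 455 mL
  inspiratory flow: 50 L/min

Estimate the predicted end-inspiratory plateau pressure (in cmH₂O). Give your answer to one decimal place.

Flow: 50 L/min ÷ 60 = 0.8333 L/s.
Pplat = PIP − Raw × flow = 19 − 9.6 × 0.8333 = 19 − 8.0 = 11.0 cmH2O.

11.0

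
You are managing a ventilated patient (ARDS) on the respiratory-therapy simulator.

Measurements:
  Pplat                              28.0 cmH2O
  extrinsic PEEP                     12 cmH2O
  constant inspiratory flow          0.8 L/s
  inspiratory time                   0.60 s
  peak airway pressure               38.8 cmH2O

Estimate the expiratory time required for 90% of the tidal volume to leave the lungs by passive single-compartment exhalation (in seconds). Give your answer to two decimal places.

Vt = flow × Ti = 0.8 L/s × 0.60 s × 1000 mL/L = 480.0 mL.
R = (PIP − Pplat)/V̇ = (38.8 − 28.0) / 0.8 = 10.8/0.8 = 13.5 cmH2O·s/L.
C = Vt/(Pplat − PEEP) = 480.0 / (28.0 − 12) = 480.0/16.0 = 30.0 mL/cmH2O.
τ = R × C = 13.5 × 0.03 L/cmH2O = 0.405 s.
t = −τ·ln(1 − 0.90) = −0.405·ln(0.1) = 0.9325 s.

0.93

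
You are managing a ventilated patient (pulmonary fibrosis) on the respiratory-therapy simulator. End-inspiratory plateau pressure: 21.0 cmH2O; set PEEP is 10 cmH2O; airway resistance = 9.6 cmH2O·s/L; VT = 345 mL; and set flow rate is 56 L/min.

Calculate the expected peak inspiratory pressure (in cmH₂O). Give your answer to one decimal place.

30.0

Flow: 56 L/min ÷ 60 = 0.9333 L/s.
PIP = Pplat + Raw × flow = 21.0 + 9.6 × 0.9333 = 21.0 + 8.96 = 29.96 cmH2O.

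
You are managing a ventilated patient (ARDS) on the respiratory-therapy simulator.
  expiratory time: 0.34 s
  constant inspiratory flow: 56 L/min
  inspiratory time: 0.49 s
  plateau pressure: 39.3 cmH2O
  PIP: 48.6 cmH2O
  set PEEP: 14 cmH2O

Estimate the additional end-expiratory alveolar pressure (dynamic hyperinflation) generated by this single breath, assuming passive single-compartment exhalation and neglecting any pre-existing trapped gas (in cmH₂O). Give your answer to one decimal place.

Flow: 56 L/min ÷ 60 = 0.9333 L/s.
Vt = flow × Ti = 0.9333 L/s × 0.49 s × 1000 mL/L = 457.32 mL.
R = (PIP − Pplat)/V̇ = (48.6 − 39.3) / 0.9333 = 9.3/0.9333 = 9.965 cmH2O·s/L.
C = Vt/(Pplat − PEEP) = 457.32 / (39.3 − 14) = 457.32/25.3 = 18.076 mL/cmH2O.
τ = R × C = 9.965 × 0.01808 L/cmH2O = 0.1802 s.
Fraction remaining = e^(−Te/τ) = e^(−0.34/0.1802) = 0.1516; trapped volume = 457.32 × 0.1516 = 69.33 mL.
Additional alveolar pressure from trapping ≈ V_trapped / C = 69.33 / 18.076 = 3.835 cmH2O.

3.8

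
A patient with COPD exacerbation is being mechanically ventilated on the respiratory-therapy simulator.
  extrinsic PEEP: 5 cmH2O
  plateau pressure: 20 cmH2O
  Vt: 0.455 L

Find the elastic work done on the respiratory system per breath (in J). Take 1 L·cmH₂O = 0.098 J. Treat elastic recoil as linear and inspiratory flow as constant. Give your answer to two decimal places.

Elastic work ≈ ½ × (Pplat − PEEP) × Vt = 0.5 × (20 − 5) × 0.455 L = 0.5 × 15.0 × 0.455 = 3.413 L·cmH2O.
× 0.098 J/(L·cmH2O) → 0.3345 J.

0.33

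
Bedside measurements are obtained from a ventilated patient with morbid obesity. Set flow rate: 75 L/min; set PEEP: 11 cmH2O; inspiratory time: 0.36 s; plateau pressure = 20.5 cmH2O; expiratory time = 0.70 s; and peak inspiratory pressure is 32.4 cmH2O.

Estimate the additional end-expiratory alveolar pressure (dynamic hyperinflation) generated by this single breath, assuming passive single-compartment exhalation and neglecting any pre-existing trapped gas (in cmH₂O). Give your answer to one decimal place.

2.0

Flow: 75 L/min ÷ 60 = 1.25 L/s.
Vt = flow × Ti = 1.25 L/s × 0.36 s × 1000 mL/L = 450.0 mL.
R = (PIP − Pplat)/V̇ = (32.4 − 20.5) / 1.25 = 11.9/1.25 = 9.52 cmH2O·s/L.
C = Vt/(Pplat − PEEP) = 450.0 / (20.5 − 11) = 450.0/9.5 = 47.368 mL/cmH2O.
τ = R × C = 9.52 × 0.04737 L/cmH2O = 0.451 s.
Fraction remaining = e^(−Te/τ) = e^(−0.70/0.451) = 0.2118; trapped volume = 450.0 × 0.2118 = 95.31 mL.
Additional alveolar pressure from trapping ≈ V_trapped / C = 95.31 / 47.368 = 2.012 cmH2O.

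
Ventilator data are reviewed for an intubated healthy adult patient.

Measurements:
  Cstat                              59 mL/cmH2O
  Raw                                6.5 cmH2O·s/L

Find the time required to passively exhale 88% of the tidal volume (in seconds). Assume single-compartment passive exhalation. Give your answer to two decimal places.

0.81

τ = R × C = 6.5 × 59 mL/cmH2O = 6.5 × 0.059 L/cmH2O = 0.3835 s.
Exhaled fraction f = 1 − e^(−t/τ) → t = −τ·ln(1 − f) = −0.3835·ln(0.12) = 0.8131 s.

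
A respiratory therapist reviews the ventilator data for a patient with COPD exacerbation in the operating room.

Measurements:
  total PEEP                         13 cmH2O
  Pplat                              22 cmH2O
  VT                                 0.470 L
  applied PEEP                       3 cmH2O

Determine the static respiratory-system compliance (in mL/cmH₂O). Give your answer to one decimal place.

End-expiratory occlusion gives total PEEP = 13 cmH2O (intrinsic PEEP = 13 − 3 = 10). Use total PEEP for the elastic gradient.
Cstat = Vt / (Pplat − PEEPtotal) = 470 / (22 − 13) = 470 / 9.0 = 52.222 mL/cmH2O.

52.2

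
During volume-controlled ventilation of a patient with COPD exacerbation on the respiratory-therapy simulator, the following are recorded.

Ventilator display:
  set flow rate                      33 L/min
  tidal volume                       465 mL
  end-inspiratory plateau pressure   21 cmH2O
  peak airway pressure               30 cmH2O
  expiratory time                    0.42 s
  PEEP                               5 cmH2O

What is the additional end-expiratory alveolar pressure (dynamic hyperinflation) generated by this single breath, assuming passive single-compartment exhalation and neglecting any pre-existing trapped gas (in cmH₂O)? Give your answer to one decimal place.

6.6

Flow: 33 L/min ÷ 60 = 0.55 L/s.
R = (PIP − Pplat)/V̇ = (30 − 21) / 0.55 = 9.0/0.55 = 16.364 cmH2O·s/L.
C = Vt/(Pplat − PEEP) = 465.0 / (21 − 5) = 465.0/16.0 = 29.063 mL/cmH2O.
τ = R × C = 16.364 × 0.02906 L/cmH2O = 0.4755 s.
Fraction remaining = e^(−Te/τ) = e^(−0.42/0.4755) = 0.4134; trapped volume = 465.0 × 0.4134 = 192.23 mL.
Additional alveolar pressure from trapping ≈ V_trapped / C = 192.23 / 29.063 = 6.614 cmH2O.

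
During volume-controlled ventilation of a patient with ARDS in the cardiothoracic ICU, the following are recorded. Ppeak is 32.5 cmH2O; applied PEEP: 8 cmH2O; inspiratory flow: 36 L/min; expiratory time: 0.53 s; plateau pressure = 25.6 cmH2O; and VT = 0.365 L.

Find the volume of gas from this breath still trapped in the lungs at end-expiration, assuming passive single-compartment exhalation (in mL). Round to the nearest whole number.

40

Flow: 36 L/min ÷ 60 = 0.6 L/s.
R = (PIP − Pplat)/V̇ = (32.5 − 25.6) / 0.6 = 6.9/0.6 = 11.5 cmH2O·s/L.
C = Vt/(Pplat − PEEP) = 365.0 / (25.6 − 8) = 365.0/17.6 = 20.739 mL/cmH2O.
τ = R × C = 11.5 × 0.02074 L/cmH2O = 0.2385 s.
Fraction remaining = e^(−Te/τ) = e^(−0.53/0.2385) = 0.1084.
Trapped volume = 365.0 × 0.1084 = 39.566 mL.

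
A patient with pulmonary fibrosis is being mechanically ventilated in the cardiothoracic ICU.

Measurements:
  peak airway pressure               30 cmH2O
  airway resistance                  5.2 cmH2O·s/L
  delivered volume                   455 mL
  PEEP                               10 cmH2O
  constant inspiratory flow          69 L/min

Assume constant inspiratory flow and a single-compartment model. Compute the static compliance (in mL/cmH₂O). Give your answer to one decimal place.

32.5

Flow: 69 L/min ÷ 60 = 1.15 L/s.
Equation of motion (constant flow): PIP = Vt/C + R·V̇ + PEEP.
Vt/C = PIP − R·V̇ − PEEP = 30 − 5.2×1.15 − 10 = 30 − 5.98 − 10 = 14.02 cmH2O.
C = Vt / 14.02 = 455 / 14.02 = 32.454 mL/cmH2O.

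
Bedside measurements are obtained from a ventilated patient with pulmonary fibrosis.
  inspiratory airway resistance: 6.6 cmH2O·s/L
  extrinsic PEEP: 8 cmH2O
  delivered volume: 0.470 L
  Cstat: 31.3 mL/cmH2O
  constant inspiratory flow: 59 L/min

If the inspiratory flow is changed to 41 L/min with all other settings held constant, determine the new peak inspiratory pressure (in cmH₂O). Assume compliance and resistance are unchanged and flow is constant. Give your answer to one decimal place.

27.5

Flow: 59 L/min ÷ 60 = 0.9833 L/s.
New flow: 41 L/min ÷ 60 = 0.6833 L/s.
PIP = Vt/C + R·V̇ + PEEP (constant-flow equation of motion).
Only the resistive term changes: ΔPIP = R × ΔV̇ = 6.6 × (0.6833 − 0.9833) = 6.6 × -0.3 = -1.98 cmH2O.
Original PIP = 470/31.3 + 6.6×0.9833 + 8 = 29.506 cmH2O; new PIP = 29.506 + (-1.98) = 27.526 cmH2O.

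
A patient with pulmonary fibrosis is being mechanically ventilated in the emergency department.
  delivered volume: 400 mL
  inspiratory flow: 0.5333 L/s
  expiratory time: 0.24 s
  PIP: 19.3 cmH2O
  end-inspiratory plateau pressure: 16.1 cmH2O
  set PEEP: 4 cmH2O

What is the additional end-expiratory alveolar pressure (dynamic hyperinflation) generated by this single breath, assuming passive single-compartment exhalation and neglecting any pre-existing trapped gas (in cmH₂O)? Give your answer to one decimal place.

R = (PIP − Pplat)/V̇ = (19.3 − 16.1) / 0.5333 = 3.2/0.5333 = 6.0 cmH2O·s/L.
C = Vt/(Pplat − PEEP) = 400.0 / (16.1 − 4) = 400.0/12.1 = 33.058 mL/cmH2O.
τ = R × C = 6.0 × 0.03306 L/cmH2O = 0.1984 s.
Fraction remaining = e^(−Te/τ) = e^(−0.24/0.1984) = 0.2983; trapped volume = 400.0 × 0.2983 = 119.32 mL.
Additional alveolar pressure from trapping ≈ V_trapped / C = 119.32 / 33.058 = 3.609 cmH2O.

3.6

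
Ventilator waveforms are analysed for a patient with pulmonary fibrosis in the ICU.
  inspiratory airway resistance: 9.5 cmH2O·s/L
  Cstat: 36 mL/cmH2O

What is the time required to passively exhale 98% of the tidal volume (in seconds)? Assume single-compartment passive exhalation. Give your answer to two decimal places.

τ = R × C = 9.5 × 36 mL/cmH2O = 9.5 × 0.036 L/cmH2O = 0.342 s.
Exhaled fraction f = 1 − e^(−t/τ) → t = −τ·ln(1 − f) = −0.342·ln(0.02) = 1.338 s.

1.34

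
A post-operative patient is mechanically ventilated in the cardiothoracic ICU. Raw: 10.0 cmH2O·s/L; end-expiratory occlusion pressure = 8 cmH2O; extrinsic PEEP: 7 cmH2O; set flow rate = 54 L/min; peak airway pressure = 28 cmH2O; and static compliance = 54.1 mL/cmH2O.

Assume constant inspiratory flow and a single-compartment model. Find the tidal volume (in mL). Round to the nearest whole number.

595

Flow: 54 L/min ÷ 60 = 0.9 L/s.
Total PEEP = 8 cmH2O (set 7 + intrinsic 1); this is the baseline alveolar pressure.
Equation of motion (constant flow): PIP = Vt/C + R·V̇ + PEEP.
Vt/C = PIP − R·V̇ − PEEP = 28 − 9.0 − 8 = 11.0 cmH2O.
Vt = C × 11.0 = 54.1 × 11.0 = 595.1 mL.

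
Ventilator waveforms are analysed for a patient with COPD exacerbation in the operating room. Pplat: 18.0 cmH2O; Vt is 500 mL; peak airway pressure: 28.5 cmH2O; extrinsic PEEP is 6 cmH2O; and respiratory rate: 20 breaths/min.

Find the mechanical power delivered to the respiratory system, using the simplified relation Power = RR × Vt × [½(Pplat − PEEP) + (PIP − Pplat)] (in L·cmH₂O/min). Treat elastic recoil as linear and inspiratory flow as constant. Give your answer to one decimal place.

Per-breath work = Vt × [½(Pplat−PEEP) + (PIP−Pplat)] = 0.500 × [0.5×12.0 + 10.5] = 0.500 × 16.5 = 8.25 L·cmH2O.
Power = 20 × 8.25 = 165.0 L·cmH2O/min.

165.0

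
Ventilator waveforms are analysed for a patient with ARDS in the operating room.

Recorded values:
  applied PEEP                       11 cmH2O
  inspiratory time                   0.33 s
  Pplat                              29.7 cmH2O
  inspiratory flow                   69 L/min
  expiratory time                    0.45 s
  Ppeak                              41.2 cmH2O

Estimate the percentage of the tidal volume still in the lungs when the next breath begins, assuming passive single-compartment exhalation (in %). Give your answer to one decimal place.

10.9

Flow: 69 L/min ÷ 60 = 1.15 L/s.
Vt = flow × Ti = 1.15 L/s × 0.33 s × 1000 mL/L = 379.5 mL.
R = (PIP − Pplat)/V̇ = (41.2 − 29.7) / 1.15 = 11.5/1.15 = 10.0 cmH2O·s/L.
C = Vt/(Pplat − PEEP) = 379.5 / (29.7 − 11) = 379.5/18.7 = 20.294 mL/cmH2O.
τ = R × C = 10.0 × 0.02029 L/cmH2O = 0.2029 s.
Fraction remaining at end-expiration = e^(−Te/τ) = e^(−0.45/0.2029) = 0.1088 → 10.88%.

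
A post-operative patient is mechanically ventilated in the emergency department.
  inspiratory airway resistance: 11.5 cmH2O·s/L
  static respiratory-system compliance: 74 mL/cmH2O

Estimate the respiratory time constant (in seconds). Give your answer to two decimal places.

τ = R × C = 11.5 × 74 mL/cmH2O = 11.5 × 0.074 L/cmH2O = 0.851 s.

0.85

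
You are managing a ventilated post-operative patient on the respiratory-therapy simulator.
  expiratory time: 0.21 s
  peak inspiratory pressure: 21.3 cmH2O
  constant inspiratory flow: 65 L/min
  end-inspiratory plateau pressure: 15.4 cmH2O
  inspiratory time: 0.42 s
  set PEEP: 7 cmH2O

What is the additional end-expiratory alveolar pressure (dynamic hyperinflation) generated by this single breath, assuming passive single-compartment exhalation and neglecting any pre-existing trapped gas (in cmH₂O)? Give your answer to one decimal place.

Flow: 65 L/min ÷ 60 = 1.0833 L/s.
Vt = flow × Ti = 1.0833 L/s × 0.42 s × 1000 mL/L = 454.99 mL.
R = (PIP − Pplat)/V̇ = (21.3 − 15.4) / 1.0833 = 5.9/1.0833 = 5.446 cmH2O·s/L.
C = Vt/(Pplat − PEEP) = 454.99 / (15.4 − 7) = 454.99/8.4 = 54.165 mL/cmH2O.
τ = R × C = 5.446 × 0.05417 L/cmH2O = 0.295 s.
Fraction remaining = e^(−Te/τ) = e^(−0.21/0.295) = 0.4907; trapped volume = 454.99 × 0.4907 = 223.26 mL.
Additional alveolar pressure from trapping ≈ V_trapped / C = 223.26 / 54.165 = 4.122 cmH2O.

4.1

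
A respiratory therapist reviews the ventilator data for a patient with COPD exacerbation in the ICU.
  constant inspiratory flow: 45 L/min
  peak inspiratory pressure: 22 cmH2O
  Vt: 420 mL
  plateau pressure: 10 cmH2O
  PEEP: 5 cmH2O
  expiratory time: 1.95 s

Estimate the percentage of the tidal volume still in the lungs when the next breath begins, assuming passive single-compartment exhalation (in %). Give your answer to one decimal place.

Flow: 45 L/min ÷ 60 = 0.75 L/s.
R = (PIP − Pplat)/V̇ = (22 − 10) / 0.75 = 12.0/0.75 = 16.0 cmH2O·s/L.
C = Vt/(Pplat − PEEP) = 420.0 / (10 − 5) = 420.0/5.0 = 84.0 mL/cmH2O.
τ = R × C = 16.0 × 0.084 L/cmH2O = 1.344 s.
Fraction remaining at end-expiration = e^(−Te/τ) = e^(−1.95/1.344) = 0.2344 → 23.44%.

23.4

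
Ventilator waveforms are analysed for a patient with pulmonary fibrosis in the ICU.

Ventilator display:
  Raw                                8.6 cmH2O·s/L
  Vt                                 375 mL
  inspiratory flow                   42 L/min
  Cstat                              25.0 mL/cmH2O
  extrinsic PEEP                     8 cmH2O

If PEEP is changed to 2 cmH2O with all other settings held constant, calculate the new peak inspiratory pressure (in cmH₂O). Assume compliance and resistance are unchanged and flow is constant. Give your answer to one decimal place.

Flow: 42 L/min ÷ 60 = 0.7 L/s.
PIP = Vt/C + R·V̇ + PEEP (constant-flow equation of motion).
Only the baseline term changes: ΔPIP = ΔPEEP = 2 − 8 = -6.0 cmH2O.
Original PIP = 375/25.0 + 8.6×0.7 + 8 = 29.02 cmH2O; new PIP = 29.02 + (-6.0) = 23.02 cmH2O.

23.0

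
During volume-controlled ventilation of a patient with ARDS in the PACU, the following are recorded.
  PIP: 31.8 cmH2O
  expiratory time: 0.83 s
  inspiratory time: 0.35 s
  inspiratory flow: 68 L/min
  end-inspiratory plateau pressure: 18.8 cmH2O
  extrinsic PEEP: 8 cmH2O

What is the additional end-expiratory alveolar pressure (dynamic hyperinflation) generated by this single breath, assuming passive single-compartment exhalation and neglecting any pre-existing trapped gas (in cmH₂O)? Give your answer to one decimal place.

1.5

Flow: 68 L/min ÷ 60 = 1.1333 L/s.
Vt = flow × Ti = 1.1333 L/s × 0.35 s × 1000 mL/L = 396.66 mL.
R = (PIP − Pplat)/V̇ = (31.8 − 18.8) / 1.1333 = 13.0/1.1333 = 11.471 cmH2O·s/L.
C = Vt/(Pplat − PEEP) = 396.66 / (18.8 − 8) = 396.66/10.8 = 36.728 mL/cmH2O.
τ = R × C = 11.471 × 0.03673 L/cmH2O = 0.4213 s.
Fraction remaining = e^(−Te/τ) = e^(−0.83/0.4213) = 0.1394; trapped volume = 396.66 × 0.1394 = 55.294 mL.
Additional alveolar pressure from trapping ≈ V_trapped / C = 55.294 / 36.728 = 1.505 cmH2O.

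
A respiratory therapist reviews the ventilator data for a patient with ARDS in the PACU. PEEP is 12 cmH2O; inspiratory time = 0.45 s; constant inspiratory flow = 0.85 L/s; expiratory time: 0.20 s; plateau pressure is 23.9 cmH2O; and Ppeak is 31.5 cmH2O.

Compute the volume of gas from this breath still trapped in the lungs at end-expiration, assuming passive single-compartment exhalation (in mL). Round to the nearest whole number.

Vt = flow × Ti = 0.85 L/s × 0.45 s × 1000 mL/L = 382.5 mL.
R = (PIP − Pplat)/V̇ = (31.5 − 23.9) / 0.85 = 7.6/0.85 = 8.941 cmH2O·s/L.
C = Vt/(Pplat − PEEP) = 382.5 / (23.9 − 12) = 382.5/11.9 = 32.143 mL/cmH2O.
τ = R × C = 8.941 × 0.03214 L/cmH2O = 0.2874 s.
Fraction remaining = e^(−Te/τ) = e^(−0.20/0.2874) = 0.4986.
Trapped volume = 382.5 × 0.4986 = 190.71 mL.

191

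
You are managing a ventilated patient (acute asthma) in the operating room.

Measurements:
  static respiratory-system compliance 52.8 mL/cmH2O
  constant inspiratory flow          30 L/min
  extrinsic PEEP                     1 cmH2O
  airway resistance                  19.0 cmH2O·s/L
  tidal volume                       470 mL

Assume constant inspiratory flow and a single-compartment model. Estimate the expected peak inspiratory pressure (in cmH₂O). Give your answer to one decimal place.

19.4

Flow: 30 L/min ÷ 60 = 0.5 L/s.
Equation of motion (constant flow): PIP = Vt/C + R·V̇ + PEEP.
PIP = 470/52.8 + 19.0×0.5 + 1 = 8.902 + 9.5 + 1 = 19.402 cmH2O.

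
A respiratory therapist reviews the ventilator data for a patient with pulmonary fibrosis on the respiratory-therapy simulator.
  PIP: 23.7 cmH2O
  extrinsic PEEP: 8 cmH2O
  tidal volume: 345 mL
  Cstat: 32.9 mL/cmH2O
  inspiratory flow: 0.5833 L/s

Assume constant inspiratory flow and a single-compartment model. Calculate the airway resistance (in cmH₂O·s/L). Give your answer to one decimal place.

8.9

Equation of motion (constant flow): PIP = Vt/C + R·V̇ + PEEP.
R·V̇ = PIP − Vt/C − PEEP = 23.7 − 345/32.9 − 8 = 23.7 − 10.486 − 8 = 5.214 cmH2O.
R = 5.214 / 0.5833 = 8.939 cmH2O·s/L.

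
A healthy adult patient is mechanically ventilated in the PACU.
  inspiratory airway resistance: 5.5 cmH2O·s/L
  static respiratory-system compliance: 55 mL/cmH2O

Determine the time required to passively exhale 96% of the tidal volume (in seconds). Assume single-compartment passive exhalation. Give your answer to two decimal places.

0.97

τ = R × C = 5.5 × 55 mL/cmH2O = 5.5 × 0.055 L/cmH2O = 0.3025 s.
Exhaled fraction f = 1 − e^(−t/τ) → t = −τ·ln(1 − f) = −0.3025·ln(0.04) = 0.9737 s.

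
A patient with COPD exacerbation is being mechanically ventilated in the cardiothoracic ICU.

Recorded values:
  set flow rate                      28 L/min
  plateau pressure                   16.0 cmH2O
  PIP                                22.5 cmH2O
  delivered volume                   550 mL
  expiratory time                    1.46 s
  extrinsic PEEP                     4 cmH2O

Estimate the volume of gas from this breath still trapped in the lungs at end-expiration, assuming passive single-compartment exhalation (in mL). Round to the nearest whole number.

56

Flow: 28 L/min ÷ 60 = 0.4667 L/s.
R = (PIP − Pplat)/V̇ = (22.5 − 16.0) / 0.4667 = 6.5/0.4667 = 13.928 cmH2O·s/L.
C = Vt/(Pplat − PEEP) = 550.0 / (16.0 − 4) = 550.0/12.0 = 45.833 mL/cmH2O.
τ = R × C = 13.928 × 0.04583 L/cmH2O = 0.6383 s.
Fraction remaining = e^(−Te/τ) = e^(−1.46/0.6383) = 0.1015.
Trapped volume = 550.0 × 0.1015 = 55.825 mL.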